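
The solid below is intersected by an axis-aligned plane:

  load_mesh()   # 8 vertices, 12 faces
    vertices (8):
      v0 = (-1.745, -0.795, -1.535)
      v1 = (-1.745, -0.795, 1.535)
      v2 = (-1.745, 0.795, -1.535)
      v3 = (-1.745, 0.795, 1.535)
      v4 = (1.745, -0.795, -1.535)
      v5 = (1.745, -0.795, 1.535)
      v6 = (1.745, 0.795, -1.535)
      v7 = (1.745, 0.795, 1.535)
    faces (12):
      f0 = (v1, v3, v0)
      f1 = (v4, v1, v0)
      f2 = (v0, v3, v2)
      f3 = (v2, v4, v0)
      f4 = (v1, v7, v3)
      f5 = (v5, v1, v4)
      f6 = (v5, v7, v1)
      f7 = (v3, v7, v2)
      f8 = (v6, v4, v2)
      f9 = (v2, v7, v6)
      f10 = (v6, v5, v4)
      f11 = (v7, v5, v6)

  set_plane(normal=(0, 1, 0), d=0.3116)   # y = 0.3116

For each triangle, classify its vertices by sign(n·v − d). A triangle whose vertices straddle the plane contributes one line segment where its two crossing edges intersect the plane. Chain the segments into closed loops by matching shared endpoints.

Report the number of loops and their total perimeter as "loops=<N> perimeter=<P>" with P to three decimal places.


Straddling triangles (8 of 12):
  (v1,v3,v0) [-+-] → (-1.745, 0.3116, 1.535)–(-1.745, 0.3116, 0.601643)  len=0.9334
  (v0,v3,v2) [-++] → (-1.745, 0.3116, 0.601643)–(-1.745, 0.3116, -1.535)  len=2.1366
  (v2,v4,v0) [+--] → (-0.683952, 0.3116, -1.535)–(-1.745, 0.3116, -1.535)  len=1.0610
  (v1,v7,v3) [-++] → (0.683952, 0.3116, 1.535)–(-1.745, 0.3116, 1.535)  len=2.4290
  (v5,v7,v1) [-+-] → (1.745, 0.3116, 1.535)–(0.683952, 0.3116, 1.535)  len=1.0610
  (v6,v4,v2) [+-+] → (1.745, 0.3116, -1.535)–(-0.683952, 0.3116, -1.535)  len=2.4290
  (v6,v5,v4) [+--] → (1.745, 0.3116, -0.601643)–(1.745, 0.3116, -1.535)  len=0.9334
  (v7,v5,v6) [+-+] → (1.745, 0.3116, 1.535)–(1.745, 0.3116, -0.601643)  len=2.1366

Chained into 1 loop(s):
  loop 1: 8 segments, perimeter = 13.1200
Total perimeter = 13.120

loops=1 perimeter=13.120


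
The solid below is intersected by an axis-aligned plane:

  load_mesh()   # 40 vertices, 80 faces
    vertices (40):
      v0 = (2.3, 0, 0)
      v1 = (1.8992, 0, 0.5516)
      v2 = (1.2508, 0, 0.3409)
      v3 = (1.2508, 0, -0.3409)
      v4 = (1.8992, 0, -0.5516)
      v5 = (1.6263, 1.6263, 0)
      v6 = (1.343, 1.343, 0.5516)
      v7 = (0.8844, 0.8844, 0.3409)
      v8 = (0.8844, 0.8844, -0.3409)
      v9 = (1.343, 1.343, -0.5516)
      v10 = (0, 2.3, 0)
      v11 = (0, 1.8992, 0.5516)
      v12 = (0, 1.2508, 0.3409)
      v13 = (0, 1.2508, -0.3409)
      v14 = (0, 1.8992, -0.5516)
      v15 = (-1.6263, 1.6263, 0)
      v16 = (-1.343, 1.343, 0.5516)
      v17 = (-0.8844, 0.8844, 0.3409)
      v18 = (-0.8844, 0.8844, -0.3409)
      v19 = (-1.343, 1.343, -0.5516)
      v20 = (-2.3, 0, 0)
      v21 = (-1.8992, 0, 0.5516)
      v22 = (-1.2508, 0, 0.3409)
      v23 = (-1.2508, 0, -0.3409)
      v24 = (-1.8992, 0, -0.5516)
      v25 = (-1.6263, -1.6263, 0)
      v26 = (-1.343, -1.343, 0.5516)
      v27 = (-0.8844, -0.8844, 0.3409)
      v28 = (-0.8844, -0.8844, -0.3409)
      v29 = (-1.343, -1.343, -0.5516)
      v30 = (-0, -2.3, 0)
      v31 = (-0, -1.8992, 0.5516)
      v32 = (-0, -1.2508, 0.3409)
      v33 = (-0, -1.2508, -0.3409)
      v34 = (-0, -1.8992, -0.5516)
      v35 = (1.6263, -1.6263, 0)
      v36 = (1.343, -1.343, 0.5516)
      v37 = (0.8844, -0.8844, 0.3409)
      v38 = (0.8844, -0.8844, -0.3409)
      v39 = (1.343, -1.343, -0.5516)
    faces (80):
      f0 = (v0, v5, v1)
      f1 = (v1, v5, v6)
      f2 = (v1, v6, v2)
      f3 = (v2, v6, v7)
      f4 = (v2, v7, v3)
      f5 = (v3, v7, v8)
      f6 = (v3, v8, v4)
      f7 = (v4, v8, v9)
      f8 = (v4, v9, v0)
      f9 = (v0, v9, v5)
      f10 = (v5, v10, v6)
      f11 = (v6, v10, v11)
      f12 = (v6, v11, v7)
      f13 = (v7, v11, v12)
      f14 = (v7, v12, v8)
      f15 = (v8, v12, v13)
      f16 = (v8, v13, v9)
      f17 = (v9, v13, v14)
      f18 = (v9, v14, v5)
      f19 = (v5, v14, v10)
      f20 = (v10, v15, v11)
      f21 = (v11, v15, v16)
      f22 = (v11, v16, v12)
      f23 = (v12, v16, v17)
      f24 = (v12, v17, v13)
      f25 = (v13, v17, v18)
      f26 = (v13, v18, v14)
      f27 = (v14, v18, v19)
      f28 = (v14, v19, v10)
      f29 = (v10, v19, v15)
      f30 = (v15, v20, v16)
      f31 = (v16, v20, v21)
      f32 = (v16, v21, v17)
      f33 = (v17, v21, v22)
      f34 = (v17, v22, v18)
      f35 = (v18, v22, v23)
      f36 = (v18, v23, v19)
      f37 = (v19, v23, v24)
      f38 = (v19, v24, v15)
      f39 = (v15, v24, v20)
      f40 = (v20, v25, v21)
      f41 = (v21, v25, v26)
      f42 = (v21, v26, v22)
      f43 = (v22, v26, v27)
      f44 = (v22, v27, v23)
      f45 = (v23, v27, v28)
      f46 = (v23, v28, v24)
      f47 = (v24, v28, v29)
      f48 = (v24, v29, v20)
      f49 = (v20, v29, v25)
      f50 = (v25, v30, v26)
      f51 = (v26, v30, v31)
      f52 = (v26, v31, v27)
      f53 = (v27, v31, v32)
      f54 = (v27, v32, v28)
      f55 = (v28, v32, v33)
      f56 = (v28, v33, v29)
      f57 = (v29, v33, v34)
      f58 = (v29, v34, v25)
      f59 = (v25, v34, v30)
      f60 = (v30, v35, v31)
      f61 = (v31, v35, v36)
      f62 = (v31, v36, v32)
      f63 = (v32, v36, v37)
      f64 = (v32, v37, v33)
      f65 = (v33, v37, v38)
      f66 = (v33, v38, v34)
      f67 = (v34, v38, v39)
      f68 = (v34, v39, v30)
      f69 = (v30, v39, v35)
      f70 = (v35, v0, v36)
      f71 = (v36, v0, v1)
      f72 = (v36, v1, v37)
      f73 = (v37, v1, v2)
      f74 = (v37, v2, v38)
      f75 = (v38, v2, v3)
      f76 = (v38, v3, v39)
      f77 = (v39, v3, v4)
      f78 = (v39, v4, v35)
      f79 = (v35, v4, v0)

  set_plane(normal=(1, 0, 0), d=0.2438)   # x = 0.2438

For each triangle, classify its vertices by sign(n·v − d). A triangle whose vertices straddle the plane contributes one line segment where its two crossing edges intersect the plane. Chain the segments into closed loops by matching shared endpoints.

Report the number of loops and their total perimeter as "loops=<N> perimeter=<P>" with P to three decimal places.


Straddling triangles (20 of 80):
  (v5,v10,v6) [+-+] → (0.2438, 2.19901, 0)–(0.2438, 2.12627, 0.100134)  len=0.1238
  (v6,v10,v11) [+--] → (0.2438, 2.12627, 0.100134)–(0.2438, 1.79823, 0.5516)  len=0.5581
  (v6,v11,v7) [+-+] → (0.2438, 1.79823, 0.5516)–(0.2438, 1.61945, 0.493517)  len=0.1880
  (v7,v11,v12) [+--] → (0.2438, 1.61945, 0.493517)–(0.2438, 1.1498, 0.3409)  len=0.4938
  (v7,v12,v8) [+-+] → (0.2438, 1.1498, 0.3409)–(0.2438, 1.1498, 0.15295)  len=0.1879
  (v8,v12,v13) [+--] → (0.2438, 1.1498, 0.15295)–(0.2438, 1.1498, -0.3409)  len=0.4939
  (v8,v13,v9) [+-+] → (0.2438, 1.1498, -0.3409)–(0.2438, 1.26754, -0.379149)  len=0.1238
  (v9,v13,v14) [+--] → (0.2438, 1.26754, -0.379149)–(0.2438, 1.79823, -0.5516)  len=0.5580
  (v9,v14,v5) [+-+] → (0.2438, 1.79823, -0.5516)–(0.2438, 1.85829, -0.468909)  len=0.1022
  (v5,v14,v10) [+--] → (0.2438, 1.85829, -0.468909)–(0.2438, 2.19901, 0)  len=0.5796
  (v30,v35,v31) [-+-] → (0.2438, -2.19901, 0)–(0.2438, -1.85829, 0.468909)  len=0.5796
  (v31,v35,v36) [-++] → (0.2438, -1.85829, 0.468909)–(0.2438, -1.79823, 0.5516)  len=0.1022
  (v31,v36,v32) [-+-] → (0.2438, -1.79823, 0.5516)–(0.2438, -1.26754, 0.379149)  len=0.5580
  (v32,v36,v37) [-++] → (0.2438, -1.26754, 0.379149)–(0.2438, -1.1498, 0.3409)  len=0.1238
  (v32,v37,v33) [-+-] → (0.2438, -1.1498, 0.3409)–(0.2438, -1.1498, -0.15295)  len=0.4939
  (v33,v37,v38) [-++] → (0.2438, -1.1498, -0.15295)–(0.2438, -1.1498, -0.3409)  len=0.1879
  (v33,v38,v34) [-+-] → (0.2438, -1.1498, -0.3409)–(0.2438, -1.61945, -0.493517)  len=0.4938
  (v34,v38,v39) [-++] → (0.2438, -1.61945, -0.493517)–(0.2438, -1.79823, -0.5516)  len=0.1880
  (v34,v39,v30) [-+-] → (0.2438, -1.79823, -0.5516)–(0.2438, -2.12627, -0.100134)  len=0.5581
  (v30,v39,v35) [-++] → (0.2438, -2.12627, -0.100134)–(0.2438, -2.19901, 0)  len=0.1238

Chained into 2 loop(s):
  loop 1: 10 segments, perimeter = 3.4091
  loop 2: 10 segments, perimeter = 3.4091
Total perimeter = 6.818

loops=2 perimeter=6.818


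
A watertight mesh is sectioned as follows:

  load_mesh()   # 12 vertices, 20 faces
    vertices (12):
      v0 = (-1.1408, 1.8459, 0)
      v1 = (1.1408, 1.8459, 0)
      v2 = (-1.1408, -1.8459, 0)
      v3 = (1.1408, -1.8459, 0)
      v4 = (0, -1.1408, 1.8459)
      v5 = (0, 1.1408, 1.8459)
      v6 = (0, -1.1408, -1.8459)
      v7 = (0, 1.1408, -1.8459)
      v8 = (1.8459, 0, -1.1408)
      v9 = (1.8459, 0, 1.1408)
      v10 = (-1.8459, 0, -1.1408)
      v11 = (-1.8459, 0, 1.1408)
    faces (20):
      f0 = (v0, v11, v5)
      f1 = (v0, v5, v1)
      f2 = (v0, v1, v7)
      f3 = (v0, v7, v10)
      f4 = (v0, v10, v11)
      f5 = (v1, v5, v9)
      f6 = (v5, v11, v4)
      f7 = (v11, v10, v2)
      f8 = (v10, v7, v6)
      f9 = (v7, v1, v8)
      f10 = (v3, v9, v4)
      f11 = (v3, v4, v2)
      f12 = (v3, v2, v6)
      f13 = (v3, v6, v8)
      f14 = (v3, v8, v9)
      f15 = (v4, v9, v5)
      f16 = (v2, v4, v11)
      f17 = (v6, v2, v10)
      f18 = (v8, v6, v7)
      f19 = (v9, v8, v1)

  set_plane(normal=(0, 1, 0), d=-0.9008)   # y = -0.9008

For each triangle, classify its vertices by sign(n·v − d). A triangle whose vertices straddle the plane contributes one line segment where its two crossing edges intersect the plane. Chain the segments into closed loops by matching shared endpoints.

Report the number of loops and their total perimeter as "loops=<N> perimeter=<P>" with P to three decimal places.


Straddling triangles (10 of 20):
  (v5,v11,v4) [++-] → (-0.388338, -0.9008, 1.69756)–(0, -0.9008, 1.8459)  len=0.4157
  (v11,v10,v2) [++-] → (-1.50181, -0.9008, -0.584089)–(-1.50181, -0.9008, 0.584089)  len=1.1682
  (v10,v7,v6) [++-] → (0, -0.9008, -1.8459)–(-0.388338, -0.9008, -1.69756)  len=0.4157
  (v3,v9,v4) [-+-] → (1.50181, -0.9008, 0.584089)–(0.388338, -0.9008, 1.69756)  len=1.5747
  (v3,v6,v8) [--+] → (0.388338, -0.9008, -1.69756)–(1.50181, -0.9008, -0.584089)  len=1.5747
  (v3,v8,v9) [-++] → (1.50181, -0.9008, -0.584089)–(1.50181, -0.9008, 0.584089)  len=1.1682
  (v4,v9,v5) [-++] → (0.388338, -0.9008, 1.69756)–(0, -0.9008, 1.8459)  len=0.4157
  (v2,v4,v11) [--+] → (-0.388338, -0.9008, 1.69756)–(-1.50181, -0.9008, 0.584089)  len=1.5747
  (v6,v2,v10) [--+] → (-1.50181, -0.9008, -0.584089)–(-0.388338, -0.9008, -1.69756)  len=1.5747
  (v8,v6,v7) [+-+] → (0.388338, -0.9008, -1.69756)–(0, -0.9008, -1.8459)  len=0.4157

Chained into 1 loop(s):
  loop 1: 10 segments, perimeter = 10.2979
Total perimeter = 10.298

loops=1 perimeter=10.298


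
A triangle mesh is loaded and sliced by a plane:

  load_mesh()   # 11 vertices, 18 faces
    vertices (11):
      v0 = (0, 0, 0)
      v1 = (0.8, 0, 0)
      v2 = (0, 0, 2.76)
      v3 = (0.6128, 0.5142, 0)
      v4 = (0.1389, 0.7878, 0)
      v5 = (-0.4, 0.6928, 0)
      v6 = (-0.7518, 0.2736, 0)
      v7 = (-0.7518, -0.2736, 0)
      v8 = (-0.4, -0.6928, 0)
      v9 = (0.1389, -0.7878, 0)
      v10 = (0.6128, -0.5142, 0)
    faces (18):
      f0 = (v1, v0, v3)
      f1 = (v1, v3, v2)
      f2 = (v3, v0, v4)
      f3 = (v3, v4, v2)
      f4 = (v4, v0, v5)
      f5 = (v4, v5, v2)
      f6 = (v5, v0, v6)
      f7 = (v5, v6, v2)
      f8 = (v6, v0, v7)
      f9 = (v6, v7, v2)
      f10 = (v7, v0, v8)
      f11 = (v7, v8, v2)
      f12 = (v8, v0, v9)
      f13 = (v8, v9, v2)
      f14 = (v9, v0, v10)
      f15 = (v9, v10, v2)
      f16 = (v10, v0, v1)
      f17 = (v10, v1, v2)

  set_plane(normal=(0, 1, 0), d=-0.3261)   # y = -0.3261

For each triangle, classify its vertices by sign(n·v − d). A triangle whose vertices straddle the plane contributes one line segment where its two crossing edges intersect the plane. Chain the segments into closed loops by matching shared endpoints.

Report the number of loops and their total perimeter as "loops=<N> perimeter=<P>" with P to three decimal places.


Straddling triangles (8 of 18):
  (v7,v0,v8) [++-] → (-0.188279, -0.3261, 0)–(-0.707741, -0.3261, 0)  len=0.5195
  (v7,v8,v2) [+-+] → (-0.707741, -0.3261, 0)–(-0.188279, -0.3261, 1.46087)  len=1.5505
  (v8,v0,v9) [-+-] → (-0.188279, -0.3261, 0)–(0.0574959, -0.3261, 0)  len=0.2458
  (v8,v9,v2) [--+] → (0.0574959, -0.3261, 1.61753)–(-0.188279, -0.3261, 1.46087)  len=0.2915
  (v9,v0,v10) [-+-] → (0.0574959, -0.3261, 0)–(0.388631, -0.3261, 0)  len=0.3311
  (v9,v10,v2) [--+] → (0.388631, -0.3261, 1.00964)–(0.0574959, -0.3261, 1.61753)  len=0.6922
  (v10,v0,v1) [-++] → (0.388631, -0.3261, 0)–(0.68128, -0.3261, 0)  len=0.2926
  (v10,v1,v2) [-++] → (0.68128, -0.3261, 0)–(0.388631, -0.3261, 1.00964)  len=1.0512

Chained into 1 loop(s):
  loop 1: 8 segments, perimeter = 4.9744
Total perimeter = 4.974

loops=1 perimeter=4.974


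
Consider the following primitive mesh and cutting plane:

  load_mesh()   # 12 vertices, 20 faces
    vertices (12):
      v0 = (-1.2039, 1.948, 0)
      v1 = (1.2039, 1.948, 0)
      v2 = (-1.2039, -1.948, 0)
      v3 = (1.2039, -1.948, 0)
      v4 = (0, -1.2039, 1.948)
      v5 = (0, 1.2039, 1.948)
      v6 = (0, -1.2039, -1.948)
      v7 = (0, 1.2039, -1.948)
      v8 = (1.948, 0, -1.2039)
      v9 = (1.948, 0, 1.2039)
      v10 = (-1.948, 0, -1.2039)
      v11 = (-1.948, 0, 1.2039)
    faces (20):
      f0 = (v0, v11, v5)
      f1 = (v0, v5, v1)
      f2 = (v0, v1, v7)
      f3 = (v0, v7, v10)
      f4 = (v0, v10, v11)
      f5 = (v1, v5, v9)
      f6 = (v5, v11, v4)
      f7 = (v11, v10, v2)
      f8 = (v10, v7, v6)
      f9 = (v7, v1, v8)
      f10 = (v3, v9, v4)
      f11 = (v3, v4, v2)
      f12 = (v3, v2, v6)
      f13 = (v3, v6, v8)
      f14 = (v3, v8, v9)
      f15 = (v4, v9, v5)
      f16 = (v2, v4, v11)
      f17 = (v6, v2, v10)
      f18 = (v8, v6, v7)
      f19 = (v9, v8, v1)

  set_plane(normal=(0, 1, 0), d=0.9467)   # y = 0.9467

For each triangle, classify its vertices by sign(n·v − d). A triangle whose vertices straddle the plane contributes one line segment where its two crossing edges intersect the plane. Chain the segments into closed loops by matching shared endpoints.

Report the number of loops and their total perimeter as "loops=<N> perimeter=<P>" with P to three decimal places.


loops=1 perimeter=10.877

Straddling triangles (10 of 20):
  (v0,v11,v5) [+-+] → (-1.58638, 0.9467, 0.618822)–(-0.416169, 0.9467, 1.78903)  len=1.6549
  (v0,v7,v10) [++-] → (-0.416169, 0.9467, -1.78903)–(-1.58638, 0.9467, -0.618822)  len=1.6549
  (v0,v10,v11) [+--] → (-1.58638, 0.9467, -0.618822)–(-1.58638, 0.9467, 0.618822)  len=1.2376
  (v1,v5,v9) [++-] → (0.416169, 0.9467, 1.78903)–(1.58638, 0.9467, 0.618822)  len=1.6549
  (v5,v11,v4) [+--] → (-0.416169, 0.9467, 1.78903)–(0, 0.9467, 1.948)  len=0.4455
  (v10,v7,v6) [-+-] → (-0.416169, 0.9467, -1.78903)–(0, 0.9467, -1.948)  len=0.4455
  (v7,v1,v8) [++-] → (1.58638, 0.9467, -0.618822)–(0.416169, 0.9467, -1.78903)  len=1.6549
  (v4,v9,v5) [--+] → (0.416169, 0.9467, 1.78903)–(0, 0.9467, 1.948)  len=0.4455
  (v8,v6,v7) [--+] → (0, 0.9467, -1.948)–(0.416169, 0.9467, -1.78903)  len=0.4455
  (v9,v8,v1) [--+] → (1.58638, 0.9467, -0.618822)–(1.58638, 0.9467, 0.618822)  len=1.2376

Chained into 1 loop(s):
  loop 1: 10 segments, perimeter = 10.8770
Total perimeter = 10.877


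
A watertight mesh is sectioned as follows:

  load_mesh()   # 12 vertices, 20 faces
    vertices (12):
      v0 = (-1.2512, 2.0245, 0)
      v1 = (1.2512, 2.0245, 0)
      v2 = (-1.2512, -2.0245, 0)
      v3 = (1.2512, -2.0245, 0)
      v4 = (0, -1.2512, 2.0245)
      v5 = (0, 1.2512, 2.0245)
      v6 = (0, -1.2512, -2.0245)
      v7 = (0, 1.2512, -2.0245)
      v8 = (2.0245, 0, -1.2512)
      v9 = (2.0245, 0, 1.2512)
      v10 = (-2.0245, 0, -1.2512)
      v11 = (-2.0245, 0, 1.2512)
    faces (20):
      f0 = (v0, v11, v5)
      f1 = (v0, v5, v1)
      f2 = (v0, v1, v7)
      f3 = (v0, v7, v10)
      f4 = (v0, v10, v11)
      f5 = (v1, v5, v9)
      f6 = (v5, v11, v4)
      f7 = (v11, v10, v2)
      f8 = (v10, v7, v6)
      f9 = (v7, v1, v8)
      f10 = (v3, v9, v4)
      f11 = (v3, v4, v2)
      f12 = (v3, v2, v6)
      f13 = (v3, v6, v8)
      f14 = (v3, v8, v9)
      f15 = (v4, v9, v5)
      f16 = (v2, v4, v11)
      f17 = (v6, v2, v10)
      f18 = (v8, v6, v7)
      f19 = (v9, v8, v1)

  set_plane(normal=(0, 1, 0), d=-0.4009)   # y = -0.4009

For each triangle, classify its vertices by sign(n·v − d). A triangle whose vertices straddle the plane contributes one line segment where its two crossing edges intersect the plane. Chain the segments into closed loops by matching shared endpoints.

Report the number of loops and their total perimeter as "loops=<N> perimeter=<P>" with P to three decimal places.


loops=1 perimeter=12.708

Straddling triangles (10 of 20):
  (v5,v11,v4) [++-] → (-1.37583, -0.4009, 1.49897)–(0, -0.4009, 2.0245)  len=1.4728
  (v11,v10,v2) [++-] → (-1.87137, -0.4009, -1.00343)–(-1.87137, -0.4009, 1.00343)  len=2.0069
  (v10,v7,v6) [++-] → (0, -0.4009, -2.0245)–(-1.37583, -0.4009, -1.49897)  len=1.4728
  (v3,v9,v4) [-+-] → (1.87137, -0.4009, 1.00343)–(1.37583, -0.4009, 1.49897)  len=0.7008
  (v3,v6,v8) [--+] → (1.37583, -0.4009, -1.49897)–(1.87137, -0.4009, -1.00343)  len=0.7008
  (v3,v8,v9) [-++] → (1.87137, -0.4009, -1.00343)–(1.87137, -0.4009, 1.00343)  len=2.0069
  (v4,v9,v5) [-++] → (1.37583, -0.4009, 1.49897)–(0, -0.4009, 2.0245)  len=1.4728
  (v2,v4,v11) [--+] → (-1.37583, -0.4009, 1.49897)–(-1.87137, -0.4009, 1.00343)  len=0.7008
  (v6,v2,v10) [--+] → (-1.87137, -0.4009, -1.00343)–(-1.37583, -0.4009, -1.49897)  len=0.7008
  (v8,v6,v7) [+-+] → (1.37583, -0.4009, -1.49897)–(0, -0.4009, -2.0245)  len=1.4728

Chained into 1 loop(s):
  loop 1: 10 segments, perimeter = 12.7080
Total perimeter = 12.708


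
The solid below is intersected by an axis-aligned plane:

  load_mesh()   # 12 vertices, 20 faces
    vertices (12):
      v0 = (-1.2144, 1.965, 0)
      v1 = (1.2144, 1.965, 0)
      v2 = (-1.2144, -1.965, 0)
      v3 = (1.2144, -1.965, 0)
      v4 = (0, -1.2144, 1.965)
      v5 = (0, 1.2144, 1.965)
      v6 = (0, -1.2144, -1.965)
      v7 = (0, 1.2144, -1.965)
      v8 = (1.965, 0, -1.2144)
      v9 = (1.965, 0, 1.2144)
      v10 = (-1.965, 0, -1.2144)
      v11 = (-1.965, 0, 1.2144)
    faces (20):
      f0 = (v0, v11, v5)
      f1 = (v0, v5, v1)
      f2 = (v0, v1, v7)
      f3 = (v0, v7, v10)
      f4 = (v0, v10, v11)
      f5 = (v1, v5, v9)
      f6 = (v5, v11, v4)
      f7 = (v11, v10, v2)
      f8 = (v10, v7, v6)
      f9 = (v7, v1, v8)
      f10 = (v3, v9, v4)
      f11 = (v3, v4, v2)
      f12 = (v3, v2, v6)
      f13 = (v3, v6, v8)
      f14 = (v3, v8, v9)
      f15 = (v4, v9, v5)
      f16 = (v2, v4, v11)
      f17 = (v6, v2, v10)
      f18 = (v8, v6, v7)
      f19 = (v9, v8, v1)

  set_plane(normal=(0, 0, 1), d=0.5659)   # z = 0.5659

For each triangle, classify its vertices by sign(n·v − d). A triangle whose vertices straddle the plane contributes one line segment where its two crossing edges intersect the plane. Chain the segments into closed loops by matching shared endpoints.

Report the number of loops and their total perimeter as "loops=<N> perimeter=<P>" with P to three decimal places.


Straddling triangles (10 of 20):
  (v0,v11,v5) [-++] → (-1.56417, 1.04933, 0.5659)–(-0.864665, 1.74883, 0.5659)  len=0.9893
  (v0,v5,v1) [-+-] → (-0.864665, 1.74883, 0.5659)–(0.864665, 1.74883, 0.5659)  len=1.7293
  (v0,v10,v11) [--+] → (-1.965, 0, 0.5659)–(-1.56417, 1.04933, 0.5659)  len=1.1233
  (v1,v5,v9) [-++] → (0.864665, 1.74883, 0.5659)–(1.56417, 1.04933, 0.5659)  len=0.9893
  (v11,v10,v2) [+--] → (-1.965, 0, 0.5659)–(-1.56417, -1.04933, 0.5659)  len=1.1233
  (v3,v9,v4) [-++] → (1.56417, -1.04933, 0.5659)–(0.864665, -1.74883, 0.5659)  len=0.9893
  (v3,v4,v2) [-+-] → (0.864665, -1.74883, 0.5659)–(-0.864665, -1.74883, 0.5659)  len=1.7293
  (v3,v8,v9) [--+] → (1.965, 0, 0.5659)–(1.56417, -1.04933, 0.5659)  len=1.1233
  (v2,v4,v11) [-++] → (-0.864665, -1.74883, 0.5659)–(-1.56417, -1.04933, 0.5659)  len=0.9893
  (v9,v8,v1) [+--] → (1.965, 0, 0.5659)–(1.56417, 1.04933, 0.5659)  len=1.1233

Chained into 1 loop(s):
  loop 1: 10 segments, perimeter = 11.9088
Total perimeter = 11.909

loops=1 perimeter=11.909


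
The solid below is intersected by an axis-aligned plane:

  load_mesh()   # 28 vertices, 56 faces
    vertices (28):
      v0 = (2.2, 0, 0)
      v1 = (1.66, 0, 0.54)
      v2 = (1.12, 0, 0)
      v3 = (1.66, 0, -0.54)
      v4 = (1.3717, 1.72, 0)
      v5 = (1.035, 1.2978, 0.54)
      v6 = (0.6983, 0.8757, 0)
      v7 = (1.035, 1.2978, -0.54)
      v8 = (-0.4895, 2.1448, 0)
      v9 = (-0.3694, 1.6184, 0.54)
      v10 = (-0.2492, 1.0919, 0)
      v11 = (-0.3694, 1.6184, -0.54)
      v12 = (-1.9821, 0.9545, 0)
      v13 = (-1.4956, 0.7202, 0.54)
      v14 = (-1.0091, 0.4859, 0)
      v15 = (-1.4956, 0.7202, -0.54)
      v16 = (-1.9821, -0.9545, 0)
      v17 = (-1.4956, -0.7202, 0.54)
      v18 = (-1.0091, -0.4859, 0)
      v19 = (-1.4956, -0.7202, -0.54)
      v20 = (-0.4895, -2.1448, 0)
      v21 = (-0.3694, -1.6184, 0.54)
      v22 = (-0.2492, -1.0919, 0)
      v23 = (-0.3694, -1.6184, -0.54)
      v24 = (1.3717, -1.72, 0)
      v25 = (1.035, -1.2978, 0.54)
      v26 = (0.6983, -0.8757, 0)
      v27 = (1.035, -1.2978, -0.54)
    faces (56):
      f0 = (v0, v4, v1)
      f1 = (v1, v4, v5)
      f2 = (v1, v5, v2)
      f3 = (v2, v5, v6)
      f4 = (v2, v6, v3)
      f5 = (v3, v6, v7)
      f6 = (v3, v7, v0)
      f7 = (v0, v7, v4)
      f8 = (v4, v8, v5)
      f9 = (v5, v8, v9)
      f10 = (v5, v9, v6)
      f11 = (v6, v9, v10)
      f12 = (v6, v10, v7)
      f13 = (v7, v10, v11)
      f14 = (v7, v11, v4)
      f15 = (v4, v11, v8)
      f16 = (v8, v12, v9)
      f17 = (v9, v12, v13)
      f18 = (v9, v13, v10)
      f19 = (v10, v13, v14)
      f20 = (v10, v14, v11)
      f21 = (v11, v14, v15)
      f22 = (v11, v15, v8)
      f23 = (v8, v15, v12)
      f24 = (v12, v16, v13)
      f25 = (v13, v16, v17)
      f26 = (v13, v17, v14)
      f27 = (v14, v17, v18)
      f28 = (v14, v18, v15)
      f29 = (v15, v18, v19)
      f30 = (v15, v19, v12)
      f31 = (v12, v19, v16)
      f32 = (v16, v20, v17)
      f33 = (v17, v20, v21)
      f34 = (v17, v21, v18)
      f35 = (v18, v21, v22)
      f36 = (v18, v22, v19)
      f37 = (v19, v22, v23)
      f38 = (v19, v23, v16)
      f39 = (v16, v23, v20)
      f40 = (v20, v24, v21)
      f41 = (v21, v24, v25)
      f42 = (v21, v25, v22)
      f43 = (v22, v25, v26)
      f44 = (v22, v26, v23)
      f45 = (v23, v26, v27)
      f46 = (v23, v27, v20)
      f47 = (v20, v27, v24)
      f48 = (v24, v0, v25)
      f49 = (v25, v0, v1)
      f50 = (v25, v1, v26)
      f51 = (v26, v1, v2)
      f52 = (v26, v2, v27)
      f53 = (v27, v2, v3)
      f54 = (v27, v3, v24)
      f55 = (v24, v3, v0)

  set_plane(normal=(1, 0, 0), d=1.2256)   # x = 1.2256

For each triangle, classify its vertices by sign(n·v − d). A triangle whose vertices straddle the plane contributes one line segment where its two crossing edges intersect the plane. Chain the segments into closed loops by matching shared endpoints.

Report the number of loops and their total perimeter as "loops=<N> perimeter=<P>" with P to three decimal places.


Straddling triangles (18 of 56):
  (v1,v4,v5) [++-] → (1.2256, 1.5368, 0.234315)–(1.2256, 0.902023, 0.54)  len=0.7045
  (v1,v5,v2) [+--] → (1.2256, 0.902023, 0.54)–(1.2256, 0, 0.1056)  len=1.0012
  (v2,v6,v3) [--+] → (1.2256, 0.395554, -0.296082)–(1.2256, 0, -0.1056)  len=0.4390
  (v3,v6,v7) [+--] → (1.2256, 0.395554, -0.296082)–(1.2256, 0.902023, -0.54)  len=0.5621
  (v3,v7,v0) [+-+] → (1.2256, 0.902023, -0.54)–(1.2256, 1.08547, -0.451653)  len=0.2036
  (v0,v7,v4) [+-+] → (1.2256, 1.08547, -0.451653)–(1.2256, 1.5368, -0.234315)  len=0.5009
  (v4,v8,v5) [+--] → (1.2256, 1.75335, 0)–(1.2256, 1.5368, 0.234315)  len=0.3191
  (v7,v11,v4) [--+] → (1.2256, 1.71147, -0.0453127)–(1.2256, 1.5368, -0.234315)  len=0.2574
  (v4,v11,v8) [+--] → (1.2256, 1.71147, -0.0453127)–(1.2256, 1.75335, 0)  len=0.0617
  (v20,v24,v21) [-+-] → (1.2256, -1.75335, 0)–(1.2256, -1.71147, 0.0453127)  len=0.0617
  (v21,v24,v25) [-+-] → (1.2256, -1.71147, 0.0453127)–(1.2256, -1.5368, 0.234315)  len=0.2574
  (v20,v27,v24) [--+] → (1.2256, -1.5368, -0.234315)–(1.2256, -1.75335, 0)  len=0.3191
  (v24,v0,v25) [++-] → (1.2256, -1.08547, 0.451653)–(1.2256, -1.5368, 0.234315)  len=0.5009
  (v25,v0,v1) [-++] → (1.2256, -1.08547, 0.451653)–(1.2256, -0.902023, 0.54)  len=0.2036
  (v25,v1,v26) [-+-] → (1.2256, -0.902023, 0.54)–(1.2256, -0.395554, 0.296082)  len=0.5621
  (v26,v1,v2) [-+-] → (1.2256, -0.395554, 0.296082)–(1.2256, 0, 0.1056)  len=0.4390
  (v27,v2,v3) [--+] → (1.2256, 0, -0.1056)–(1.2256, -0.902023, -0.54)  len=1.0012
  (v27,v3,v24) [-++] → (1.2256, -0.902023, -0.54)–(1.2256, -1.5368, -0.234315)  len=0.7045

Chained into 1 loop(s):
  loop 1: 18 segments, perimeter = 8.0991
Total perimeter = 8.099

loops=1 perimeter=8.099


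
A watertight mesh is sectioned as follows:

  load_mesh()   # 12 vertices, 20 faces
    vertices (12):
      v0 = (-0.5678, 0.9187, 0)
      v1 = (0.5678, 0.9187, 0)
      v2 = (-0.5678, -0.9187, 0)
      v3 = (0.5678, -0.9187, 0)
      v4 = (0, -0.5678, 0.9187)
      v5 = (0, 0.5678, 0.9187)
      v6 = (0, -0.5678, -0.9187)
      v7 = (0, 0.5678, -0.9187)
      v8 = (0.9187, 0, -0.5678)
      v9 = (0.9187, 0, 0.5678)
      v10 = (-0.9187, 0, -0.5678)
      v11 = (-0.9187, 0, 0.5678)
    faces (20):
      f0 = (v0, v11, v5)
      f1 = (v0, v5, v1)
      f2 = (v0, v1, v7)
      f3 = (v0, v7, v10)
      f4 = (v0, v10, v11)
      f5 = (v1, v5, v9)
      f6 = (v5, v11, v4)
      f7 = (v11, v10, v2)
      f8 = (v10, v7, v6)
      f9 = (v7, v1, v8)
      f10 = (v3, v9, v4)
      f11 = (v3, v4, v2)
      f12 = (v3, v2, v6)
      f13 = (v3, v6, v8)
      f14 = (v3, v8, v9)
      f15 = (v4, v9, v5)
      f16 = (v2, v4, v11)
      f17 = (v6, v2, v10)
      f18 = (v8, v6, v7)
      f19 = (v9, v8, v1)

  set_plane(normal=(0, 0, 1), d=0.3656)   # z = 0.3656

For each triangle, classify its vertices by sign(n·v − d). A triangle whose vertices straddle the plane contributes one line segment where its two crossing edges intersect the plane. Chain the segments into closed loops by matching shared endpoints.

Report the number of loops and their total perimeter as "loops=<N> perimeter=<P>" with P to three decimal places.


loops=1 perimeter=5.325

Straddling triangles (10 of 20):
  (v0,v11,v5) [-++] → (-0.793741, 0.327159, 0.3656)–(-0.341842, 0.779058, 0.3656)  len=0.6391
  (v0,v5,v1) [-+-] → (-0.341842, 0.779058, 0.3656)–(0.341842, 0.779058, 0.3656)  len=0.6837
  (v0,v10,v11) [--+] → (-0.9187, 0, 0.3656)–(-0.793741, 0.327159, 0.3656)  len=0.3502
  (v1,v5,v9) [-++] → (0.341842, 0.779058, 0.3656)–(0.793741, 0.327159, 0.3656)  len=0.6391
  (v11,v10,v2) [+--] → (-0.9187, 0, 0.3656)–(-0.793741, -0.327159, 0.3656)  len=0.3502
  (v3,v9,v4) [-++] → (0.793741, -0.327159, 0.3656)–(0.341842, -0.779058, 0.3656)  len=0.6391
  (v3,v4,v2) [-+-] → (0.341842, -0.779058, 0.3656)–(-0.341842, -0.779058, 0.3656)  len=0.6837
  (v3,v8,v9) [--+] → (0.9187, 0, 0.3656)–(0.793741, -0.327159, 0.3656)  len=0.3502
  (v2,v4,v11) [-++] → (-0.341842, -0.779058, 0.3656)–(-0.793741, -0.327159, 0.3656)  len=0.6391
  (v9,v8,v1) [+--] → (0.9187, 0, 0.3656)–(0.793741, 0.327159, 0.3656)  len=0.3502

Chained into 1 loop(s):
  loop 1: 10 segments, perimeter = 5.3245
Total perimeter = 5.325


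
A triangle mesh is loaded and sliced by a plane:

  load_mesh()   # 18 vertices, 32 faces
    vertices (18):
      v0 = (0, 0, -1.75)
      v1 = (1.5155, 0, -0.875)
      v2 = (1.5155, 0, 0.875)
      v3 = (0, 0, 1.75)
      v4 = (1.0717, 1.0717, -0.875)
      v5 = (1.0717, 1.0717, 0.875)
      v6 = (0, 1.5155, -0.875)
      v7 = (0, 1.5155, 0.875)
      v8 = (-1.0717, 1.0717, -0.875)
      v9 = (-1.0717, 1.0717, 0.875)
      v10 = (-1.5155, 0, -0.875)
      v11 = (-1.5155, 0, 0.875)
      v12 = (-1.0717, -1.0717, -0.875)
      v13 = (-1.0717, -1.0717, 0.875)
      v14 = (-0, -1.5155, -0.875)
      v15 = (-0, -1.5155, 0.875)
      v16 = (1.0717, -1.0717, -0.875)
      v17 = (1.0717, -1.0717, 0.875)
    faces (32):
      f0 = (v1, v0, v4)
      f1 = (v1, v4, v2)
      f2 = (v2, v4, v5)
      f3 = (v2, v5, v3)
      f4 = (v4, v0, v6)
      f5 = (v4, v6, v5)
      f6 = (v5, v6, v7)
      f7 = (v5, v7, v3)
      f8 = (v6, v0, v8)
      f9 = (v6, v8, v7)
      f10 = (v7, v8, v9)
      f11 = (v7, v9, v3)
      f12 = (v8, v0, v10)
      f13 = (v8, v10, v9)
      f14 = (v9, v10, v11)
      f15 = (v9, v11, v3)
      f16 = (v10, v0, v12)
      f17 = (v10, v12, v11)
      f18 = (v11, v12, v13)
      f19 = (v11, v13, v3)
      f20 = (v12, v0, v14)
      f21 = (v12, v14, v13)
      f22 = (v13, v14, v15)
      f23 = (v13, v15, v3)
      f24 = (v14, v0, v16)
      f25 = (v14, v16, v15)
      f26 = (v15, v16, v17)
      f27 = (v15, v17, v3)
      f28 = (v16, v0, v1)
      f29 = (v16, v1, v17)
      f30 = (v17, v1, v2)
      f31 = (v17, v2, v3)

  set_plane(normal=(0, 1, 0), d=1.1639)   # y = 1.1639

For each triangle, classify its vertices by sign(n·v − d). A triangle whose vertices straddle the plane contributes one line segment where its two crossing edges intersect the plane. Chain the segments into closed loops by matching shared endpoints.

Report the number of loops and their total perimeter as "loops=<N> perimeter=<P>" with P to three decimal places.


loops=1 perimeter=6.992

Straddling triangles (8 of 32):
  (v4,v0,v6) [--+] → (0, 1.1639, -1.078)–(0.849053, 1.1639, -0.875)  len=0.8730
  (v4,v6,v5) [-+-] → (0.849053, 1.1639, -0.875)–(0.849053, 1.1639, 0.511435)  len=1.3864
  (v5,v6,v7) [-++] → (0.849053, 1.1639, 0.511435)–(0.849053, 1.1639, 0.875)  len=0.3636
  (v5,v7,v3) [-+-] → (0.849053, 1.1639, 0.875)–(0, 1.1639, 1.078)  len=0.8730
  (v6,v0,v8) [+--] → (0, 1.1639, -1.078)–(-0.849053, 1.1639, -0.875)  len=0.8730
  (v6,v8,v7) [+-+] → (-0.849053, 1.1639, -0.875)–(-0.849053, 1.1639, -0.511435)  len=0.3636
  (v7,v8,v9) [+--] → (-0.849053, 1.1639, -0.511435)–(-0.849053, 1.1639, 0.875)  len=1.3864
  (v7,v9,v3) [+--] → (-0.849053, 1.1639, 0.875)–(0, 1.1639, 1.078)  len=0.8730

Chained into 1 loop(s):
  loop 1: 8 segments, perimeter = 6.9919
Total perimeter = 6.992


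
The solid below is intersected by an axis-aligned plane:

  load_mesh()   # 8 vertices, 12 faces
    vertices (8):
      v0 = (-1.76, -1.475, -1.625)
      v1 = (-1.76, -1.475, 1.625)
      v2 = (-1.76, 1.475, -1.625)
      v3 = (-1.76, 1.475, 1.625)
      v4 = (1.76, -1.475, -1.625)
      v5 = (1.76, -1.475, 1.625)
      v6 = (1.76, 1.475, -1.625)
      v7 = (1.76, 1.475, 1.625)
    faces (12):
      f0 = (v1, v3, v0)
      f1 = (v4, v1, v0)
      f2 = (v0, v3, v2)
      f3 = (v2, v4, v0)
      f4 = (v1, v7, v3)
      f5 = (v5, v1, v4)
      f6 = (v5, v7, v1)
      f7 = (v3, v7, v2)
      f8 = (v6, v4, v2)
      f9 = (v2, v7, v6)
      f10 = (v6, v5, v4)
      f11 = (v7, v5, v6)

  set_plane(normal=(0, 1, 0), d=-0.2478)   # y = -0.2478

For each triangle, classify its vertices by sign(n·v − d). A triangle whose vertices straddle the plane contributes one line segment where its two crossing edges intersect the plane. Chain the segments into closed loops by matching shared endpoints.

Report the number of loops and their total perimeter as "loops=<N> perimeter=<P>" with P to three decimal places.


loops=1 perimeter=13.540

Straddling triangles (8 of 12):
  (v1,v3,v0) [-+-] → (-1.76, -0.2478, 1.625)–(-1.76, -0.2478, -0.273)  len=1.8980
  (v0,v3,v2) [-++] → (-1.76, -0.2478, -0.273)–(-1.76, -0.2478, -1.625)  len=1.3520
  (v2,v4,v0) [+--] → (0.29568, -0.2478, -1.625)–(-1.76, -0.2478, -1.625)  len=2.0557
  (v1,v7,v3) [-++] → (-0.29568, -0.2478, 1.625)–(-1.76, -0.2478, 1.625)  len=1.4643
  (v5,v7,v1) [-+-] → (1.76, -0.2478, 1.625)–(-0.29568, -0.2478, 1.625)  len=2.0557
  (v6,v4,v2) [+-+] → (1.76, -0.2478, -1.625)–(0.29568, -0.2478, -1.625)  len=1.4643
  (v6,v5,v4) [+--] → (1.76, -0.2478, 0.273)–(1.76, -0.2478, -1.625)  len=1.8980
  (v7,v5,v6) [+-+] → (1.76, -0.2478, 1.625)–(1.76, -0.2478, 0.273)  len=1.3520

Chained into 1 loop(s):
  loop 1: 8 segments, perimeter = 13.5400
Total perimeter = 13.540


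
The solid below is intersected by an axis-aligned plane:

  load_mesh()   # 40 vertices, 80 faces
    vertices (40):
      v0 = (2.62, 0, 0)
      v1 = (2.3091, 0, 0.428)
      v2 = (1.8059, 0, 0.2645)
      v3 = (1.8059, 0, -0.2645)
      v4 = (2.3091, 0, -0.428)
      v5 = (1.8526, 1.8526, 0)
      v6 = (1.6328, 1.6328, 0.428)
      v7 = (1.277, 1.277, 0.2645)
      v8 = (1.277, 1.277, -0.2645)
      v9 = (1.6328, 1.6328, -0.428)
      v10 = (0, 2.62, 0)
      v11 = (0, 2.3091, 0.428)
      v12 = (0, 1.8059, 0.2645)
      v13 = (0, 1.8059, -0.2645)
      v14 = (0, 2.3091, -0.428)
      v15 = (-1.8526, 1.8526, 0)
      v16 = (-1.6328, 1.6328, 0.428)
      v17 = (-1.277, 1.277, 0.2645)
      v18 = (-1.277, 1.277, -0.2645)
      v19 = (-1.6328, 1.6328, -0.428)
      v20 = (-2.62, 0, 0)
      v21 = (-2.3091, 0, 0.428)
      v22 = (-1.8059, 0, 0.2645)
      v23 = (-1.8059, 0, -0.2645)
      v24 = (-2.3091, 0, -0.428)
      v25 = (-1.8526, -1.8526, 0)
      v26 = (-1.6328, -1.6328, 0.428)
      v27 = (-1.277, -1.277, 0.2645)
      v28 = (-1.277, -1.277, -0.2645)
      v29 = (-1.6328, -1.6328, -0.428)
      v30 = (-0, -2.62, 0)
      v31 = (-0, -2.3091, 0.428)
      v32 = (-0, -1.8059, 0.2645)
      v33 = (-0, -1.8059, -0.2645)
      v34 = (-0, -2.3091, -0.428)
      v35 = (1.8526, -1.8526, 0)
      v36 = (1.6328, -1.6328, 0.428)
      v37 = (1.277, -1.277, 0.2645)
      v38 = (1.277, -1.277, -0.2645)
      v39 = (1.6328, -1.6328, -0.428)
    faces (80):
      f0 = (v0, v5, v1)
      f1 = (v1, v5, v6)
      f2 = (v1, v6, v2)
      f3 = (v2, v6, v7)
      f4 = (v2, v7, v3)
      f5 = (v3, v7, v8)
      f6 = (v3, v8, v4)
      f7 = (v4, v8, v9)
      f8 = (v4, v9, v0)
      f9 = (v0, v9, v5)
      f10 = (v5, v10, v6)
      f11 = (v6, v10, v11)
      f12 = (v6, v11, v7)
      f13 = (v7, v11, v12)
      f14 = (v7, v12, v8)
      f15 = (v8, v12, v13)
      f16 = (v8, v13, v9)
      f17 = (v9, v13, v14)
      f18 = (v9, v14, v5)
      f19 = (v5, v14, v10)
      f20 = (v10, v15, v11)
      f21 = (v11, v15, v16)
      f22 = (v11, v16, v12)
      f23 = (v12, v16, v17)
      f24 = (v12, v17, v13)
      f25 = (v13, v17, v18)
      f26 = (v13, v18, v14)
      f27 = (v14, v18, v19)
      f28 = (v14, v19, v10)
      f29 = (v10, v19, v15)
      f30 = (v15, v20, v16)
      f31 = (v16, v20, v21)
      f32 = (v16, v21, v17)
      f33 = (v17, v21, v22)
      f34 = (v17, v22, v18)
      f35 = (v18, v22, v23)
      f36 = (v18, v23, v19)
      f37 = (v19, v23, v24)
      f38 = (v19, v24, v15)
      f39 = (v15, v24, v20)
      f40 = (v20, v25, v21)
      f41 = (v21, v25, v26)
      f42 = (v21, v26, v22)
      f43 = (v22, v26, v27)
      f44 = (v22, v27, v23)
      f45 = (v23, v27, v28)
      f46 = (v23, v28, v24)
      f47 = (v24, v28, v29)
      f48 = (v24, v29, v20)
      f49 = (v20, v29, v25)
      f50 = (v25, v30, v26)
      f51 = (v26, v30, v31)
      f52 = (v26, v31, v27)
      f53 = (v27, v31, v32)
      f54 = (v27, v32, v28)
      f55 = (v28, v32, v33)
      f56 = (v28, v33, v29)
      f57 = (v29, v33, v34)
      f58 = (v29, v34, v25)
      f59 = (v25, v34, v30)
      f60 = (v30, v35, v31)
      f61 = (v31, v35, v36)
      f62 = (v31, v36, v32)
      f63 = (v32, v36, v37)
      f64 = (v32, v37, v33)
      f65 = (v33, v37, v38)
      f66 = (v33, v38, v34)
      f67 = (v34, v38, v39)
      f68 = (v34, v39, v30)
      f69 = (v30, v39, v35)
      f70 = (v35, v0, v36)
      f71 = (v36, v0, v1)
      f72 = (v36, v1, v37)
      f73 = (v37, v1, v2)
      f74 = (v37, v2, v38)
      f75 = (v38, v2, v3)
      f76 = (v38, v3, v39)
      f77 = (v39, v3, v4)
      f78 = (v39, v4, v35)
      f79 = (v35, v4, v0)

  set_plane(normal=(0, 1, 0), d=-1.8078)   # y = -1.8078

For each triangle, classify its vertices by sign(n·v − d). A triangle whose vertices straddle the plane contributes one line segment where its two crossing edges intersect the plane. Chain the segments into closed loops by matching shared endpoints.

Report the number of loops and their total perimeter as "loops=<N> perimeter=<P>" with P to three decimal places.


Straddling triangles (18 of 80):
  (v20,v25,v21) [+-+] → (-1.87116, -1.8078, 0)–(-1.86364, -1.8078, 0.01035)  len=0.0128
  (v21,v25,v26) [+-+] → (-1.86364, -1.8078, 0.01035)–(-1.8078, -1.8078, 0.0872357)  len=0.0950
  (v20,v29,v25) [++-] → (-1.8078, -1.8078, -0.0872357)–(-1.87116, -1.8078, 0)  len=0.1078
  (v25,v30,v26) [--+] → (-1.34336, -1.8078, 0.352129)–(-1.8078, -1.8078, 0.0872357)  len=0.5347
  (v26,v30,v31) [+--] → (-1.34336, -1.8078, 0.352129)–(-1.2103, -1.8078, 0.428)  len=0.1532
  (v26,v31,v27) [+-+] → (-1.2103, -1.8078, 0.428)–(-0.62025, -1.8078, 0.348587)  len=0.5954
  (v27,v31,v32) [+-+] → (-0.62025, -1.8078, 0.348587)–(0, -1.8078, 0.265117)  len=0.6258
  (v29,v33,v34) [++-] → (0, -1.8078, -0.265117)–(-1.2103, -1.8078, -0.428)  len=1.2212
  (v29,v34,v25) [+--] → (-1.2103, -1.8078, -0.428)–(-1.8078, -1.8078, -0.0872357)  len=0.6878
  (v31,v35,v36) [--+] → (1.8078, -1.8078, 0.0872357)–(1.2103, -1.8078, 0.428)  len=0.6878
  (v31,v36,v32) [-++] → (1.2103, -1.8078, 0.428)–(0, -1.8078, 0.265117)  len=1.2212
  (v33,v38,v34) [++-] → (0.62025, -1.8078, -0.348587)–(0, -1.8078, -0.265117)  len=0.6258
  (v34,v38,v39) [-++] → (0.62025, -1.8078, -0.348587)–(1.2103, -1.8078, -0.428)  len=0.5954
  (v34,v39,v30) [-+-] → (1.2103, -1.8078, -0.428)–(1.34336, -1.8078, -0.352129)  len=0.1532
  (v30,v39,v35) [-+-] → (1.34336, -1.8078, -0.352129)–(1.8078, -1.8078, -0.0872357)  len=0.5347
  (v35,v0,v36) [-++] → (1.87116, -1.8078, 0)–(1.8078, -1.8078, 0.0872357)  len=0.1078
  (v39,v4,v35) [++-] → (1.86364, -1.8078, -0.01035)–(1.8078, -1.8078, -0.0872357)  len=0.0950
  (v35,v4,v0) [-++] → (1.86364, -1.8078, -0.01035)–(1.87116, -1.8078, 0)  len=0.0128

Chained into 1 loop(s):
  loop 1: 18 segments, perimeter = 8.0675
Total perimeter = 8.067

loops=1 perimeter=8.067


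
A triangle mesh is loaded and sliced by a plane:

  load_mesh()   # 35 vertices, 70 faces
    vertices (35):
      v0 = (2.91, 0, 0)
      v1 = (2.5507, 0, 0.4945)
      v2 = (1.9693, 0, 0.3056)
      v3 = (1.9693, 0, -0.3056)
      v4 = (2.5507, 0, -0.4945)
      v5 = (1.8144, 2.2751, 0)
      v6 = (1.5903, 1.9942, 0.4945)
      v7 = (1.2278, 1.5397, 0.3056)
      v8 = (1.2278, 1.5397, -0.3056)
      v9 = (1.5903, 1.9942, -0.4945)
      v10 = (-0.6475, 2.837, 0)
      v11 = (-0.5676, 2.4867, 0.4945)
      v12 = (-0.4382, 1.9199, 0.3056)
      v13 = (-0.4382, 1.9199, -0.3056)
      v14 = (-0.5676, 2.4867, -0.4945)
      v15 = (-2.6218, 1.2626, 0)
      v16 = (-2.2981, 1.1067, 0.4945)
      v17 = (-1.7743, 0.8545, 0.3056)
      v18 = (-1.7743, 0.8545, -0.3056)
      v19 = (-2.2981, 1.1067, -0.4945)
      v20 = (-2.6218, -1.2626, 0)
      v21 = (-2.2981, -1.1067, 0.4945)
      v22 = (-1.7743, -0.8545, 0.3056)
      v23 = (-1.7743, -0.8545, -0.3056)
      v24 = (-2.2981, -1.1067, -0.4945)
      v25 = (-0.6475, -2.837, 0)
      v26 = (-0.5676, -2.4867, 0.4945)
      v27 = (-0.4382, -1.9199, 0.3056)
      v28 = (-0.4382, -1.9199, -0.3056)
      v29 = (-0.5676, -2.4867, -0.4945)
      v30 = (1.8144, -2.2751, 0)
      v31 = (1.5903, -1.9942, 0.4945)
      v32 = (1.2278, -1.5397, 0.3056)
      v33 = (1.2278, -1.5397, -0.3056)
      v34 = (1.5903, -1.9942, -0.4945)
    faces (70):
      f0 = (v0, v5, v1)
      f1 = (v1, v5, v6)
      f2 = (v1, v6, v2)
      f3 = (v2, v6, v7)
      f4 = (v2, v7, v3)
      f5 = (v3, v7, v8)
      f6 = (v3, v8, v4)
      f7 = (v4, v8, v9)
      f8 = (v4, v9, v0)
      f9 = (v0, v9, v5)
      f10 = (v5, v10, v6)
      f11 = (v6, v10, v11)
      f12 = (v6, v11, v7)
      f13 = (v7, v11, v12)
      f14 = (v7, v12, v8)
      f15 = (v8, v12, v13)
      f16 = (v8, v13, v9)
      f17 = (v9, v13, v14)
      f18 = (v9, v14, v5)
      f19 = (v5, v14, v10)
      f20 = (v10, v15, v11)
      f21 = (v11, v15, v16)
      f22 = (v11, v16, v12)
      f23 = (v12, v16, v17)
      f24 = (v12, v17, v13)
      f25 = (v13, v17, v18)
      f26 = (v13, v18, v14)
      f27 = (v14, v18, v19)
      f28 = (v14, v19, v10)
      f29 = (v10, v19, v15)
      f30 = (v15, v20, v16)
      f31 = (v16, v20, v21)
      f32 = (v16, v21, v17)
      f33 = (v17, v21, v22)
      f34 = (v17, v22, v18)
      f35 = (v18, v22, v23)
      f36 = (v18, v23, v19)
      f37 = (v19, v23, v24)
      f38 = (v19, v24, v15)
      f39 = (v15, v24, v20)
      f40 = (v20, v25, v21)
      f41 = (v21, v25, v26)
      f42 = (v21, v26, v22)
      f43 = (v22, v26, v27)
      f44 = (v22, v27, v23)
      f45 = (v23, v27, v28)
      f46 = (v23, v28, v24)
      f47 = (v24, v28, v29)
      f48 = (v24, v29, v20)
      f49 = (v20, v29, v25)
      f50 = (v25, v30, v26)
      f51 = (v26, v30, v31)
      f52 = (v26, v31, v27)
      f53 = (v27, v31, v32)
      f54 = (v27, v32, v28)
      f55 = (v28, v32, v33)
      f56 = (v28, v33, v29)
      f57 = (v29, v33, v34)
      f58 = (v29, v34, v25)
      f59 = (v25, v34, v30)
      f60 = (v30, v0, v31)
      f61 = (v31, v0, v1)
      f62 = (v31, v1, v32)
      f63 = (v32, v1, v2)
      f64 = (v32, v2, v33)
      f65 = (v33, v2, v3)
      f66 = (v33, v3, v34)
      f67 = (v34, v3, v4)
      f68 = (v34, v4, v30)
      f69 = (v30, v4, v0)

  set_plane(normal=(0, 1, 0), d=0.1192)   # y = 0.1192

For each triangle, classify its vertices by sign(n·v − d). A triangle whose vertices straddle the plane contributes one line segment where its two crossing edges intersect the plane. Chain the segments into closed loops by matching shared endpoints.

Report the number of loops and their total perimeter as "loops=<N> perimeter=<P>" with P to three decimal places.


Straddling triangles (20 of 70):
  (v0,v5,v1) [-+-] → (2.8526, 0.1192, 0)–(2.51212, 0.1192, 0.468592)  len=0.5792
  (v1,v5,v6) [-++] → (2.51212, 0.1192, 0.468592)–(2.49329, 0.1192, 0.4945)  len=0.0320
  (v1,v6,v2) [-+-] → (2.49329, 0.1192, 0.4945)–(1.94665, 0.1192, 0.316891)  len=0.5748
  (v2,v6,v7) [-++] → (1.94665, 0.1192, 0.316891)–(1.91189, 0.1192, 0.3056)  len=0.0365
  (v2,v7,v3) [-+-] → (1.91189, 0.1192, 0.3056)–(1.91189, 0.1192, -0.258282)  len=0.5639
  (v3,v7,v8) [-++] → (1.91189, 0.1192, -0.258282)–(1.91189, 0.1192, -0.3056)  len=0.0473
  (v3,v8,v4) [-+-] → (1.91189, 0.1192, -0.3056)–(2.44828, 0.1192, -0.479876)  len=0.5640
  (v4,v8,v9) [-++] → (2.44828, 0.1192, -0.479876)–(2.49329, 0.1192, -0.4945)  len=0.0473
  (v4,v9,v0) [-+-] → (2.49329, 0.1192, -0.4945)–(2.83112, 0.1192, -0.0295579)  len=0.5747
  (v0,v9,v5) [-++] → (2.83112, 0.1192, -0.0295579)–(2.8526, 0.1192, 0)  len=0.0365
  (v15,v20,v16) [+-+] → (-2.6218, 0.1192, 0)–(-2.43301, 0.1192, 0.288397)  len=0.3447
  (v16,v20,v21) [+--] → (-2.43301, 0.1192, 0.288397)–(-2.2981, 0.1192, 0.4945)  len=0.2463
  (v16,v21,v17) [+-+] → (-2.2981, 0.1192, 0.4945)–(-1.97068, 0.1192, 0.376423)  len=0.3481
  (v17,v21,v22) [+--] → (-1.97068, 0.1192, 0.376423)–(-1.7743, 0.1192, 0.3056)  len=0.2088
  (v17,v22,v18) [+-+] → (-1.7743, 0.1192, 0.3056)–(-1.7743, 0.1192, -0.0426302)  len=0.3482
  (v18,v22,v23) [+--] → (-1.7743, 0.1192, -0.0426302)–(-1.7743, 0.1192, -0.3056)  len=0.2630
  (v18,v23,v19) [+-+] → (-1.7743, 0.1192, -0.3056)–(-2.03436, 0.1192, -0.399385)  len=0.2765
  (v19,v23,v24) [+--] → (-2.03436, 0.1192, -0.399385)–(-2.2981, 0.1192, -0.4945)  len=0.2804
  (v19,v24,v15) [+-+] → (-2.2981, 0.1192, -0.4945)–(-2.46559, 0.1192, -0.238641)  len=0.3058
  (v15,v24,v20) [+--] → (-2.46559, 0.1192, -0.238641)–(-2.6218, 0.1192, 0)  len=0.2852

Chained into 2 loop(s):
  loop 1: 10 segments, perimeter = 3.0563
  loop 2: 10 segments, perimeter = 2.9069
Total perimeter = 5.963

loops=2 perimeter=5.963
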